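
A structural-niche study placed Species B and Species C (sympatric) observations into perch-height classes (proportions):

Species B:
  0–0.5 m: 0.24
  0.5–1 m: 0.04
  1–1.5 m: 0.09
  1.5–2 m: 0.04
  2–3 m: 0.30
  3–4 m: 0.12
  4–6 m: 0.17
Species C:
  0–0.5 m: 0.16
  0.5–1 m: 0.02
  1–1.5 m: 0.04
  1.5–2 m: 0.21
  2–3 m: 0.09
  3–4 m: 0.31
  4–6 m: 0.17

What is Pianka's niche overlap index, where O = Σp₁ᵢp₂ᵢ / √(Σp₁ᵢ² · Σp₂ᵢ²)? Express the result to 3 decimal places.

0.709

Σ p₁ᵢp₂ᵢ = 0.0384 + 0.0008 + 0.0036 + 0.0084 + 0.0270 + 0.0372 + 0.0289 = 0.1443
Σp_1ᵢ² = 0.24² + 0.04² + 0.09² + 0.04² + 0.30² + 0.12² + 0.17² = 0.0576 + 0.0016 + 0.0081 + 0.0016 + 0.0900 + 0.0144 + 0.0289 = 0.2022
Σp_2ᵢ² = 0.16² + 0.02² + 0.04² + 0.21² + 0.09² + 0.31² + 0.17² = 0.0256 + 0.0004 + 0.0016 + 0.0441 + 0.0081 + 0.0961 + 0.0289 = 0.2048
O = 0.1443 / √(0.2022 × 0.2048) = 0.1443 / 0.203496 = 0.70910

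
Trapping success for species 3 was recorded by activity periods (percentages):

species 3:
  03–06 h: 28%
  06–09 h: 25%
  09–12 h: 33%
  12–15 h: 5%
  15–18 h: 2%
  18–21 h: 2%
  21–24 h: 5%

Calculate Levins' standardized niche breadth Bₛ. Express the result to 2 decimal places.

Convert percentages to proportions (divide by 100).
Σpᵢ² = 0.28² + 0.25² + 0.33² + 0.05² + 0.02² + 0.02² + 0.05² = 0.0784 + 0.0625 + 0.1089 + 0.0025 + 0.0004 + 0.0004 + 0.0025 = 0.2556
B = 1 / 0.2556 = 3.9124
Bₛ = (B − 1)/(n − 1) = (3.9124 − 1)/(7 − 1) = 2.9124/6 = 0.4854

0.49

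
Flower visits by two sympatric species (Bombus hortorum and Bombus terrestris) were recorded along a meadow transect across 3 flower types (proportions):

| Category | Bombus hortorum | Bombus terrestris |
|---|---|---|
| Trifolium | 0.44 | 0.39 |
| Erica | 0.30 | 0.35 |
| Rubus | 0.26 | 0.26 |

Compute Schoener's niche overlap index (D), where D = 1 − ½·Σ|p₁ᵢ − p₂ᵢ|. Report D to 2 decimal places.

Σ|p₁ᵢ − p₂ᵢ| = 0.05 + 0.05 + 0.00 = 0.10
D = 1 − ½ × 0.10 = 1 − 0.050 = 0.9500

0.95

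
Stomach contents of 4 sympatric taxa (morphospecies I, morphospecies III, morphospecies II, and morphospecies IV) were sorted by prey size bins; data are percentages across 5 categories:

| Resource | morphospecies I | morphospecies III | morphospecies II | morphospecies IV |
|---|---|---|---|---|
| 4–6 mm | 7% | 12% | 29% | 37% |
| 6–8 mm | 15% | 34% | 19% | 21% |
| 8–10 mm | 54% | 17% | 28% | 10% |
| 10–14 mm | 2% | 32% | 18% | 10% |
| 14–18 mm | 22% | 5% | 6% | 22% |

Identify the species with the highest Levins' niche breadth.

Convert percentages to proportions (divide by 100).
Σp_Iᵢ² = 0.07² + 0.15² + 0.54² + 0.02² + 0.22² = 0.0049 + 0.0225 + 0.2916 + 0.0004 + 0.0484 = 0.3678
B_I = 1 / 0.3678 = 2.7189
Σp_IIIᵢ² = 0.12² + 0.34² + 0.17² + 0.32² + 0.05² = 0.0144 + 0.1156 + 0.0289 + 0.1024 + 0.0025 = 0.2638
B_III = 1 / 0.2638 = 3.7908
Σp_IIᵢ² = 0.29² + 0.19² + 0.28² + 0.18² + 0.06² = 0.0841 + 0.0361 + 0.0784 + 0.0324 + 0.0036 = 0.2346
B_II = 1 / 0.2346 = 4.2626
Σp_IVᵢ² = 0.37² + 0.21² + 0.10² + 0.10² + 0.22² = 0.1369 + 0.0441 + 0.0100 + 0.0100 + 0.0484 = 0.2494
B_IV = 1 / 0.2494 = 4.0096
Highest B → broadest niche (most generalist): morphospecies II (B = 4.26).

morphospecies II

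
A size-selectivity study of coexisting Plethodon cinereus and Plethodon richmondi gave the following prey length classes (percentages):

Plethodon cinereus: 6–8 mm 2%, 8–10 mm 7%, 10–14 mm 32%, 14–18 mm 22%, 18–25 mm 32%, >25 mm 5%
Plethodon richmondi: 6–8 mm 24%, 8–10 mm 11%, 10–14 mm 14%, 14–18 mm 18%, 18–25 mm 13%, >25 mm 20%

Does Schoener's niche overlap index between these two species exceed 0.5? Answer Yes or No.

Convert percentages to proportions (divide by 100).
Σ|p₁ᵢ − p₂ᵢ| = 0.22 + 0.04 + 0.18 + 0.04 + 0.19 + 0.15 = 0.82
D = 1 − ½ × 0.82 = 1 − 0.410 = 0.5900
D = 0.5900 > 0.5 → Yes.

Yes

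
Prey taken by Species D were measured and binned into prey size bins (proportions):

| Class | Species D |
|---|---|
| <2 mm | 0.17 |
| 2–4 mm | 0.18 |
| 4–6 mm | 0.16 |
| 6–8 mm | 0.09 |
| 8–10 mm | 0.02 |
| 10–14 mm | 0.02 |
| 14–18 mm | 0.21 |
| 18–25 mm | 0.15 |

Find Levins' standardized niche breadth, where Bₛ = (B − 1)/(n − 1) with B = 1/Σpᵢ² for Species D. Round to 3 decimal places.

Σpᵢ² = 0.17² + 0.18² + 0.16² + 0.09² + 0.02² + 0.02² + 0.21² + 0.15² = 0.0289 + 0.0324 + 0.0256 + 0.0081 + 0.0004 + 0.0004 + 0.0441 + 0.0225 = 0.1624
B = 1 / 0.1624 = 6.15764
Bₛ = (B − 1)/(n − 1) = (6.15764 − 1)/(8 − 1) = 5.15764/7 = 0.73681

0.737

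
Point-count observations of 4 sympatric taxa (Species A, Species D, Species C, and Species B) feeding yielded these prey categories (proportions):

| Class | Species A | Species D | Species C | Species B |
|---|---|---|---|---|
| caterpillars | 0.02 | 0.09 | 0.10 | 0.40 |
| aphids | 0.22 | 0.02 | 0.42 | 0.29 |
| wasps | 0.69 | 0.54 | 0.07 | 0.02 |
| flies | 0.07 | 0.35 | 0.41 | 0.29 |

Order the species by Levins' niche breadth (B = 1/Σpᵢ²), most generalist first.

Σp_Aᵢ² = 0.02² + 0.22² + 0.69² + 0.07² = 0.0004 + 0.0484 + 0.4761 + 0.0049 = 0.5298
B_A = 1 / 0.5298 = 1.8875
Σp_Dᵢ² = 0.09² + 0.02² + 0.54² + 0.35² = 0.0081 + 0.0004 + 0.2916 + 0.1225 = 0.4226
B_D = 1 / 0.4226 = 2.3663
Σp_Cᵢ² = 0.10² + 0.42² + 0.07² + 0.41² = 0.0100 + 0.1764 + 0.0049 + 0.1681 = 0.3594
B_C = 1 / 0.3594 = 2.7824
Σp_Bᵢ² = 0.40² + 0.29² + 0.02² + 0.29² = 0.1600 + 0.0841 + 0.0004 + 0.0841 = 0.3286
B_B = 1 / 0.3286 = 3.0432
Ranking by B (broadest → narrowest): Species B (3.04) > Species C (2.78) > Species D (2.37) > Species A (1.89)

Species B > Species C > Species D > Species A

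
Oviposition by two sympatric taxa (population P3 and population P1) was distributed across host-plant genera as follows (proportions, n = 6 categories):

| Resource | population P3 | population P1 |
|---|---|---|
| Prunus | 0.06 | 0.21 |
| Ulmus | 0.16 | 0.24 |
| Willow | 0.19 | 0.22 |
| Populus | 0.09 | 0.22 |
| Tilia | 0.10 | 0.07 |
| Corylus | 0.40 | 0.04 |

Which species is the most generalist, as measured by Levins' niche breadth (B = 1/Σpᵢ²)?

Σp_P3ᵢ² = 0.06² + 0.16² + 0.19² + 0.09² + 0.10² + 0.40² = 0.0036 + 0.0256 + 0.0361 + 0.0081 + 0.0100 + 0.1600 = 0.2434
B_P3 = 1 / 0.2434 = 4.1085
Σp_P1ᵢ² = 0.21² + 0.24² + 0.22² + 0.22² + 0.07² + 0.04² = 0.0441 + 0.0576 + 0.0484 + 0.0484 + 0.0049 + 0.0016 = 0.2050
B_P1 = 1 / 0.2050 = 4.8780
Highest B → broadest niche (most generalist): population P1 (B = 4.88).

population P1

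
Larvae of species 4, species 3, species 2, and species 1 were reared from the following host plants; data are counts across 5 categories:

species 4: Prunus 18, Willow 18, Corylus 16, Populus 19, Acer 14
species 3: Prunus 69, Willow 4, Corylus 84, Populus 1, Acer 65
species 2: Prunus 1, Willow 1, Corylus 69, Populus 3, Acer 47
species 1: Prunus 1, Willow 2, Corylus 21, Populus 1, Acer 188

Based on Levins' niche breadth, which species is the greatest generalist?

Proportions for species 4 (n=85): 18/85=0.2118, 18/85=0.2118, 16/85=0.1882, 19/85=0.2235, 14/85=0.1647
Proportions for species 3 (n=223): 69/223=0.3094, 4/223=0.0179, 84/223=0.3767, 1/223=0.0045, 65/223=0.2915
Proportions for species 2 (n=121): 1/121=0.0083, 1/121=0.0083, 69/121=0.5702, 3/121=0.0248, 47/121=0.3884
Proportions for species 1 (n=213): 1/213=0.0047, 2/213=0.0094, 21/213=0.0986, 1/213=0.0047, 188/213=0.8826
Σp_4ᵢ² = 0.2118² + 0.2118² + 0.1882² + 0.2235² + 0.1647² = 0.044859 + 0.044859 + 0.035419 + 0.049952 + 0.027126 = 0.202215
B_4 = 1 / 0.202215 = 4.9452
Σp_3ᵢ² = 0.3094² + 0.0179² + 0.3767² + 0.0045² + 0.2915² = 0.095728 + 0.000320 + 0.141903 + 0.000020 + 0.084972 = 0.322943
B_3 = 1 / 0.322943 = 3.0965
Σp_2ᵢ² = 0.0083² + 0.0083² + 0.5702² + 0.0248² + 0.3884² = 0.000069 + 0.000069 + 0.325128 + 0.000615 + 0.150855 = 0.476736
B_2 = 1 / 0.476736 = 2.0976
Σp_1ᵢ² = 0.0047² + 0.0094² + 0.0986² + 0.0047² + 0.8826² = 0.000022 + 0.000088 + 0.009722 + 0.000022 + 0.778983 = 0.788837
B_1 = 1 / 0.788837 = 1.2677
Highest B → broadest niche (most generalist): species 4 (B = 4.95).

species 4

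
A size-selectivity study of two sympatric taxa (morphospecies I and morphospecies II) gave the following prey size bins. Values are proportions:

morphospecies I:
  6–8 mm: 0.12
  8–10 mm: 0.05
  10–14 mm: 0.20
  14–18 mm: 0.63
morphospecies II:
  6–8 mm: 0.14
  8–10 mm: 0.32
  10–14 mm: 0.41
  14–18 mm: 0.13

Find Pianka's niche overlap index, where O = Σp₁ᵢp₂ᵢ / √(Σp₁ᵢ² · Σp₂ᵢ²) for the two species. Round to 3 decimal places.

0.527

Σ p₁ᵢp₂ᵢ = 0.0168 + 0.0160 + 0.0820 + 0.0819 = 0.1967
Σp_1ᵢ² = 0.12² + 0.05² + 0.20² + 0.63² = 0.0144 + 0.0025 + 0.0400 + 0.3969 = 0.4538
Σp_2ᵢ² = 0.14² + 0.32² + 0.41² + 0.13² = 0.0196 + 0.1024 + 0.1681 + 0.0169 = 0.3070
O = 0.1967 / √(0.4538 × 0.3070) = 0.1967 / 0.373251 = 0.52699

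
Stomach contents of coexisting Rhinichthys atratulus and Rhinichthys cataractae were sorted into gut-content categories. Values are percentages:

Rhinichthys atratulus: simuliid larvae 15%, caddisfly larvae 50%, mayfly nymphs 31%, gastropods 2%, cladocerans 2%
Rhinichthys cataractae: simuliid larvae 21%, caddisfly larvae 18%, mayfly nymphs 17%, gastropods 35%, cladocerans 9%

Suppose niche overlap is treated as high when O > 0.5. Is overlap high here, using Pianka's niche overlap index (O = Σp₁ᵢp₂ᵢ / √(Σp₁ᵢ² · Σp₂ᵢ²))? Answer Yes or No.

Yes

Convert percentages to proportions (divide by 100).
Σ p₁ᵢp₂ᵢ = 0.0315 + 0.0900 + 0.0527 + 0.0070 + 0.0018 = 0.1830
Σp_1ᵢ² = 0.15² + 0.50² + 0.31² + 0.02² + 0.02² = 0.0225 + 0.2500 + 0.0961 + 0.0004 + 0.0004 = 0.3694
Σp_2ᵢ² = 0.21² + 0.18² + 0.17² + 0.35² + 0.09² = 0.0441 + 0.0324 + 0.0289 + 0.1225 + 0.0081 = 0.2360
O = 0.1830 / √(0.3694 × 0.2360) = 0.1830 / 0.29526 = 0.6198
O = 0.6198 > 0.5 → Yes.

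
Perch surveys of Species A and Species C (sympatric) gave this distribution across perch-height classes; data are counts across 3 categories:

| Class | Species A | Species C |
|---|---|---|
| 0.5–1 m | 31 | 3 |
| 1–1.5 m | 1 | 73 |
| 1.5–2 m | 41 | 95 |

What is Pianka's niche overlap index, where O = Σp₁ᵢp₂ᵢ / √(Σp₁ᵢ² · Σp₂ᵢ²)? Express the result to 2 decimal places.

Proportions for Species A (n=73): 31/73=0.4247, 1/73=0.0137, 41/73=0.5616
Proportions for Species C (n=171): 3/171=0.0175, 73/171=0.4269, 95/171=0.5556
Σ p₁ᵢp₂ᵢ = 0.007432 + 0.005849 + 0.312025 = 0.325306
Σp_1ᵢ² = 0.4247² + 0.0137² + 0.5616² = 0.180370 + 0.000188 + 0.315395 = 0.495953
Σp_2ᵢ² = 0.0175² + 0.4269² + 0.5556² = 0.000306 + 0.182244 + 0.308691 = 0.491241
O = 0.325306 / √(0.495953 × 0.491241) = 0.325306 / 0.4935914 = 0.6591

0.66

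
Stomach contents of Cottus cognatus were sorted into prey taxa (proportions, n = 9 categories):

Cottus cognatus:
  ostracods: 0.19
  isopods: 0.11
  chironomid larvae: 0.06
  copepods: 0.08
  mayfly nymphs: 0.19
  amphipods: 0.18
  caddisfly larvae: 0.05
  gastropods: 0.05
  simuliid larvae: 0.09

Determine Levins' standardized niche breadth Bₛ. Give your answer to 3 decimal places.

0.769

Σpᵢ² = 0.19² + 0.11² + 0.06² + 0.08² + 0.19² + 0.18² + 0.05² + 0.05² + 0.09² = 0.0361 + 0.0121 + 0.0036 + 0.0064 + 0.0361 + 0.0324 + 0.0025 + 0.0025 + 0.0081 = 0.1398
B = 1 / 0.1398 = 7.15308
Bₛ = (B − 1)/(n − 1) = (7.15308 − 1)/(9 − 1) = 6.15308/8 = 0.76914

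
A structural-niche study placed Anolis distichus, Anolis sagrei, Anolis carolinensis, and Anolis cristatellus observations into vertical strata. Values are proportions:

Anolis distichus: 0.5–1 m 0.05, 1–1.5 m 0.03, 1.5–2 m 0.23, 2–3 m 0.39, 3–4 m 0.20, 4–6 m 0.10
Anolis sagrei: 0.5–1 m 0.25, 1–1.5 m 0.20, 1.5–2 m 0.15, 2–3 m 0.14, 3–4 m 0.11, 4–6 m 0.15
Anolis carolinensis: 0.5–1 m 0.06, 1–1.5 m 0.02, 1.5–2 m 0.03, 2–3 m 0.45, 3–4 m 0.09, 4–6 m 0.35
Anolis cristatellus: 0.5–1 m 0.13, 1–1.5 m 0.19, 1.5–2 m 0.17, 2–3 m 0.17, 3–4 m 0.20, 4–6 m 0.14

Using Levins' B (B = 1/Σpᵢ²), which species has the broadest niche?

Anolis cristatellus

Σp_distᵢ² = 0.05² + 0.03² + 0.23² + 0.39² + 0.20² + 0.10² = 0.0025 + 0.0009 + 0.0529 + 0.1521 + 0.0400 + 0.0100 = 0.2584
B_dist = 1 / 0.2584 = 3.8700
Σp_sagrᵢ² = 0.25² + 0.20² + 0.15² + 0.14² + 0.11² + 0.15² = 0.0625 + 0.0400 + 0.0225 + 0.0196 + 0.0121 + 0.0225 = 0.1792
B_sagr = 1 / 0.1792 = 5.5804
Σp_caroᵢ² = 0.06² + 0.02² + 0.03² + 0.45² + 0.09² + 0.35² = 0.0036 + 0.0004 + 0.0009 + 0.2025 + 0.0081 + 0.1225 = 0.3380
B_caro = 1 / 0.3380 = 2.9586
Σp_crisᵢ² = 0.13² + 0.19² + 0.17² + 0.17² + 0.20² + 0.14² = 0.0169 + 0.0361 + 0.0289 + 0.0289 + 0.0400 + 0.0196 = 0.1704
B_cris = 1 / 0.1704 = 5.8685
Highest B → broadest niche (most generalist): Anolis cristatellus (B = 5.87).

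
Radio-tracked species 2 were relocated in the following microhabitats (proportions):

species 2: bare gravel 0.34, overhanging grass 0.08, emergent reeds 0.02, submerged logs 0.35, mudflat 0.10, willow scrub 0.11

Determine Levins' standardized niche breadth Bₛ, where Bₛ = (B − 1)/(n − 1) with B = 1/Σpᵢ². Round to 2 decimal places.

0.55

Σpᵢ² = 0.34² + 0.08² + 0.02² + 0.35² + 0.10² + 0.11² = 0.1156 + 0.0064 + 0.0004 + 0.1225 + 0.0100 + 0.0121 = 0.2670
B = 1 / 0.2670 = 3.7453
Bₛ = (B − 1)/(n − 1) = (3.7453 − 1)/(6 − 1) = 2.7453/5 = 0.5491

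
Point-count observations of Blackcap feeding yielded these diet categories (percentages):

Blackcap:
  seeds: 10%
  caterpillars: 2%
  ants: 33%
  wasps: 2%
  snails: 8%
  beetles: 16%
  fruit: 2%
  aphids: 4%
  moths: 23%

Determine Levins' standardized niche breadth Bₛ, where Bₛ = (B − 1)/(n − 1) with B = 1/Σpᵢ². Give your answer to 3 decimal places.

Convert percentages to proportions (divide by 100).
Σpᵢ² = 0.10² + 0.02² + 0.33² + 0.02² + 0.08² + 0.16² + 0.02² + 0.04² + 0.23² = 0.0100 + 0.0004 + 0.1089 + 0.0004 + 0.0064 + 0.0256 + 0.0004 + 0.0016 + 0.0529 = 0.2066
B = 1 / 0.2066 = 4.84027
Bₛ = (B − 1)/(n − 1) = (4.84027 − 1)/(9 − 1) = 3.84027/8 = 0.48003

0.480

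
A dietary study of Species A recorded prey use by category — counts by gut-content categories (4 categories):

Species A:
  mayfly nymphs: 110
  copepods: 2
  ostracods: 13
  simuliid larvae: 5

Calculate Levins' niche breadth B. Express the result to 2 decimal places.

1.37

Proportions for Species A (n=130): 110/130=0.8462, 2/130=0.0154, 13/130=0.1000, 5/130=0.0385
Σpᵢ² = 0.8462² + 0.0154² + 0.1000² + 0.0385² = 0.716054 + 0.000237 + 0.010000 + 0.001482 = 0.727773
B = 1 / 0.727773 = 1.3741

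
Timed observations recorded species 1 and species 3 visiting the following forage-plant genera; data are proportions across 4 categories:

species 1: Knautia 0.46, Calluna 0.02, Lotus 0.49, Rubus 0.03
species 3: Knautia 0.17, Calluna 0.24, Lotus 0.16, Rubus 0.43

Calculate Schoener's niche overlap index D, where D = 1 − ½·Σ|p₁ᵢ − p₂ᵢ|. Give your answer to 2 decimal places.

Σ|p₁ᵢ − p₂ᵢ| = 0.29 + 0.22 + 0.33 + 0.40 = 1.24
D = 1 − ½ × 1.24 = 1 − 0.620 = 0.3800

0.38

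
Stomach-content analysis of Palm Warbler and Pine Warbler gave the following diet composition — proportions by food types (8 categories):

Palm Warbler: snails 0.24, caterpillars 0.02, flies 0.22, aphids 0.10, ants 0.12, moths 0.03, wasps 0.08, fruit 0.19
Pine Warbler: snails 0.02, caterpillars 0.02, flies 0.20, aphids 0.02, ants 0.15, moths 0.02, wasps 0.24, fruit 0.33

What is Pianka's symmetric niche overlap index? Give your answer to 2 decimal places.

Σ p₁ᵢp₂ᵢ = 0.0048 + 0.0004 + 0.0440 + 0.0020 + 0.0180 + 0.0006 + 0.0192 + 0.0627 = 0.1517
Σp_1ᵢ² = 0.24² + 0.02² + 0.22² + 0.10² + 0.12² + 0.03² + 0.08² + 0.19² = 0.0576 + 0.0004 + 0.0484 + 0.0100 + 0.0144 + 0.0009 + 0.0064 + 0.0361 = 0.1742
Σp_2ᵢ² = 0.02² + 0.02² + 0.20² + 0.02² + 0.15² + 0.02² + 0.24² + 0.33² = 0.0004 + 0.0004 + 0.0400 + 0.0004 + 0.0225 + 0.0004 + 0.0576 + 0.1089 = 0.2306
O = 0.1517 / √(0.1742 × 0.2306) = 0.1517 / 0.20043 = 0.7569

0.76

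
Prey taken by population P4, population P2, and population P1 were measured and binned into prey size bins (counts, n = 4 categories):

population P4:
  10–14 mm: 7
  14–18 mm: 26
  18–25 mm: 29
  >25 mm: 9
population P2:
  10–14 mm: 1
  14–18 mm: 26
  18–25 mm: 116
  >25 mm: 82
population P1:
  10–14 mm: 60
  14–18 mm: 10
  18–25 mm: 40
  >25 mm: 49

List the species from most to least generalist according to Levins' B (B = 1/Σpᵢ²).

population P1 > population P4 > population P2

Proportions for population P4 (n=71): 7/71=0.0986, 26/71=0.3662, 29/71=0.4085, 9/71=0.1268
Proportions for population P2 (n=225): 1/225=0.0044, 26/225=0.1156, 116/225=0.5156, 82/225=0.3644
Proportions for population P1 (n=159): 60/159=0.3774, 10/159=0.0629, 40/159=0.2516, 49/159=0.3082
Σp_P4ᵢ² = 0.0986² + 0.3662² + 0.4085² + 0.1268² = 0.009722 + 0.134102 + 0.166872 + 0.016078 = 0.326774
B_P4 = 1 / 0.326774 = 3.0602
Σp_P2ᵢ² = 0.0044² + 0.1156² + 0.5156² + 0.3644² = 0.000019 + 0.013363 + 0.265843 + 0.132787 = 0.412012
B_P2 = 1 / 0.412012 = 2.4271
Σp_P1ᵢ² = 0.3774² + 0.0629² + 0.2516² + 0.3082² = 0.142431 + 0.003956 + 0.063303 + 0.094987 = 0.304677
B_P1 = 1 / 0.304677 = 3.2822
Ranking by B (broadest → narrowest): population P1 (3.28) > population P4 (3.06) > population P2 (2.43)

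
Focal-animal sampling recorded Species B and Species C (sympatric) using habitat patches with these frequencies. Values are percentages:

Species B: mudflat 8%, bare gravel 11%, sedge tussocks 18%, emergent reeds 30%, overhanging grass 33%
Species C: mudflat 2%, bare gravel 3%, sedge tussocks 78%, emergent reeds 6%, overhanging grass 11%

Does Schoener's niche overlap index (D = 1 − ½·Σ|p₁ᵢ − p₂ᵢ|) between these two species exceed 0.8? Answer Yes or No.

No

Convert percentages to proportions (divide by 100).
Σ|p₁ᵢ − p₂ᵢ| = 0.06 + 0.08 + 0.60 + 0.24 + 0.22 = 1.20
D = 1 − ½ × 1.20 = 1 − 0.600 = 0.4000
D = 0.4000 < 0.8 → No.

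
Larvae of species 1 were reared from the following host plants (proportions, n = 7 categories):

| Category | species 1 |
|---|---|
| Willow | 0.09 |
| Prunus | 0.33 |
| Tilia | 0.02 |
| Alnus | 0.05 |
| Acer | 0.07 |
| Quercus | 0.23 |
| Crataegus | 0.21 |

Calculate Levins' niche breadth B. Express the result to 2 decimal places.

4.51

Σpᵢ² = 0.09² + 0.33² + 0.02² + 0.05² + 0.07² + 0.23² + 0.21² = 0.0081 + 0.1089 + 0.0004 + 0.0025 + 0.0049 + 0.0529 + 0.0441 = 0.2218
B = 1 / 0.2218 = 4.5086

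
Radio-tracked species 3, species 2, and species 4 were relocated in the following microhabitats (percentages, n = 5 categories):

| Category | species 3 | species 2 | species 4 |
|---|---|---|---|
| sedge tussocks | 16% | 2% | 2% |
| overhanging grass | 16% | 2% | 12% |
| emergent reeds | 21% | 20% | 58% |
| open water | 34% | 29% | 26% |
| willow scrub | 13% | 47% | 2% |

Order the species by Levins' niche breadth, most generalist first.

species 3 > species 2 > species 4

Convert percentages to proportions (divide by 100).
Σp_3ᵢ² = 0.16² + 0.16² + 0.21² + 0.34² + 0.13² = 0.0256 + 0.0256 + 0.0441 + 0.1156 + 0.0169 = 0.2278
B_3 = 1 / 0.2278 = 4.3898
Σp_2ᵢ² = 0.02² + 0.02² + 0.20² + 0.29² + 0.47² = 0.0004 + 0.0004 + 0.0400 + 0.0841 + 0.2209 = 0.3458
B_2 = 1 / 0.3458 = 2.8918
Σp_4ᵢ² = 0.02² + 0.12² + 0.58² + 0.26² + 0.02² = 0.0004 + 0.0144 + 0.3364 + 0.0676 + 0.0004 = 0.4192
B_4 = 1 / 0.4192 = 2.3855
Ranking by B (broadest → narrowest): species 3 (4.39) > species 2 (2.89) > species 4 (2.39)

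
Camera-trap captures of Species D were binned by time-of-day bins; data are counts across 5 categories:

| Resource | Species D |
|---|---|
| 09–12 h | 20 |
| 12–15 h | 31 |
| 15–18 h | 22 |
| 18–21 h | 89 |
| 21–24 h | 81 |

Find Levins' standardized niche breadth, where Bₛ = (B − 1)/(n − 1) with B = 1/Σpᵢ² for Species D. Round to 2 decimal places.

0.65

Proportions for Species D (n=243): 20/243=0.0823, 31/243=0.1276, 22/243=0.0905, 89/243=0.3663, 81/243=0.3333
Σpᵢ² = 0.0823² + 0.1276² + 0.0905² + 0.3663² + 0.3333² = 0.006773 + 0.016282 + 0.008190 + 0.134176 + 0.111089 = 0.276510
B = 1 / 0.276510 = 3.6165
Bₛ = (B − 1)/(n − 1) = (3.6165 − 1)/(5 − 1) = 2.6165/4 = 0.6541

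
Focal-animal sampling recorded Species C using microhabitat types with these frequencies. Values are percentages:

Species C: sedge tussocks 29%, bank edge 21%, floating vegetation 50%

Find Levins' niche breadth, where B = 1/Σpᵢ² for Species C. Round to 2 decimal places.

Convert percentages to proportions (divide by 100).
Σpᵢ² = 0.29² + 0.21² + 0.50² = 0.0841 + 0.0441 + 0.2500 = 0.3782
B = 1 / 0.3782 = 2.6441

2.64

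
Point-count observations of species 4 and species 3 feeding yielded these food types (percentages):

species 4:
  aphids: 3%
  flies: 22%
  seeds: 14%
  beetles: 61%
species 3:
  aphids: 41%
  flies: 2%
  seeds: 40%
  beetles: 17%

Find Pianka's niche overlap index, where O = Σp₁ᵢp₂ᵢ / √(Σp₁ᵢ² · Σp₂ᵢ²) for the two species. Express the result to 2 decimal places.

Convert percentages to proportions (divide by 100).
Σ p₁ᵢp₂ᵢ = 0.0123 + 0.0044 + 0.0560 + 0.1037 = 0.1764
Σp_1ᵢ² = 0.03² + 0.22² + 0.14² + 0.61² = 0.0009 + 0.0484 + 0.0196 + 0.3721 = 0.4410
Σp_2ᵢ² = 0.41² + 0.02² + 0.40² + 0.17² = 0.1681 + 0.0004 + 0.1600 + 0.0289 = 0.3574
O = 0.1764 / √(0.4410 × 0.3574) = 0.1764 / 0.39701 = 0.4443

0.44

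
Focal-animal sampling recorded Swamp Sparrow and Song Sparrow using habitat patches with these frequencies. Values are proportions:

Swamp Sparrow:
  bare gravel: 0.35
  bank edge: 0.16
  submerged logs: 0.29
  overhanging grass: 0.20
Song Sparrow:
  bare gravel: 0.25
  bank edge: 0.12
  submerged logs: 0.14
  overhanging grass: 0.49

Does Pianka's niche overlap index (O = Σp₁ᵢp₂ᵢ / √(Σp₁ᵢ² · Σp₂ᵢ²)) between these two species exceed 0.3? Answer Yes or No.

Σ p₁ᵢp₂ᵢ = 0.0875 + 0.0192 + 0.0406 + 0.0980 = 0.2453
Σp_1ᵢ² = 0.35² + 0.16² + 0.29² + 0.20² = 0.1225 + 0.0256 + 0.0841 + 0.0400 = 0.2722
Σp_2ᵢ² = 0.25² + 0.12² + 0.14² + 0.49² = 0.0625 + 0.0144 + 0.0196 + 0.2401 = 0.3366
O = 0.2453 / √(0.2722 × 0.3366) = 0.2453 / 0.30269 = 0.8104
O = 0.8104 > 0.3 → Yes.

Yes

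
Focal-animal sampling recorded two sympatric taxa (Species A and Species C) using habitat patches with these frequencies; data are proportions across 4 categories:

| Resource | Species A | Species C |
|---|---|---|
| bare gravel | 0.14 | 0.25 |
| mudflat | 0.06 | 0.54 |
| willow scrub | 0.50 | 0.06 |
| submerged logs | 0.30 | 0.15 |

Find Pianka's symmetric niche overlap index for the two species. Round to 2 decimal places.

Σ p₁ᵢp₂ᵢ = 0.0350 + 0.0324 + 0.0300 + 0.0450 = 0.1424
Σp_1ᵢ² = 0.14² + 0.06² + 0.50² + 0.30² = 0.0196 + 0.0036 + 0.2500 + 0.0900 = 0.3632
Σp_2ᵢ² = 0.25² + 0.54² + 0.06² + 0.15² = 0.0625 + 0.2916 + 0.0036 + 0.0225 = 0.3802
O = 0.1424 / √(0.3632 × 0.3802) = 0.1424 / 0.37160 = 0.3832

0.38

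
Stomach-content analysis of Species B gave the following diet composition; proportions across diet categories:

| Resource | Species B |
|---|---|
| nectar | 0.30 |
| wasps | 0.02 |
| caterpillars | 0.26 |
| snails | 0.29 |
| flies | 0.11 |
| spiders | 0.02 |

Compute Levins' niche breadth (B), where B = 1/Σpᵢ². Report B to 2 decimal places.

3.93

Σpᵢ² = 0.30² + 0.02² + 0.26² + 0.29² + 0.11² + 0.02² = 0.0900 + 0.0004 + 0.0676 + 0.0841 + 0.0121 + 0.0004 = 0.2546
B = 1 / 0.2546 = 3.9277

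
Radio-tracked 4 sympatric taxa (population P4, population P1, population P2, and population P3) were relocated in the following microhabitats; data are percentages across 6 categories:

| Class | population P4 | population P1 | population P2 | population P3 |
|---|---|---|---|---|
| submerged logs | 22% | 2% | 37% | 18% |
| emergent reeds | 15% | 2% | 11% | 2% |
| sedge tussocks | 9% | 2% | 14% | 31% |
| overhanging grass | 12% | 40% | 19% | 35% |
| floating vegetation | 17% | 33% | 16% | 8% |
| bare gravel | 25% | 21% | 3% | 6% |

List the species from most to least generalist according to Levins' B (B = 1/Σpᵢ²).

population P4 > population P2 > population P3 > population P1

Convert percentages to proportions (divide by 100).
Σp_P4ᵢ² = 0.22² + 0.15² + 0.09² + 0.12² + 0.17² + 0.25² = 0.0484 + 0.0225 + 0.0081 + 0.0144 + 0.0289 + 0.0625 = 0.1848
B_P4 = 1 / 0.1848 = 5.4113
Σp_P1ᵢ² = 0.02² + 0.02² + 0.02² + 0.40² + 0.33² + 0.21² = 0.0004 + 0.0004 + 0.0004 + 0.1600 + 0.1089 + 0.0441 = 0.3142
B_P1 = 1 / 0.3142 = 3.1827
Σp_P2ᵢ² = 0.37² + 0.11² + 0.14² + 0.19² + 0.16² + 0.03² = 0.1369 + 0.0121 + 0.0196 + 0.0361 + 0.0256 + 0.0009 = 0.2312
B_P2 = 1 / 0.2312 = 4.3253
Σp_P3ᵢ² = 0.18² + 0.02² + 0.31² + 0.35² + 0.08² + 0.06² = 0.0324 + 0.0004 + 0.0961 + 0.1225 + 0.0064 + 0.0036 = 0.2614
B_P3 = 1 / 0.2614 = 3.8256
Ranking by B (broadest → narrowest): population P4 (5.41) > population P2 (4.33) > population P3 (3.83) > population P1 (3.18)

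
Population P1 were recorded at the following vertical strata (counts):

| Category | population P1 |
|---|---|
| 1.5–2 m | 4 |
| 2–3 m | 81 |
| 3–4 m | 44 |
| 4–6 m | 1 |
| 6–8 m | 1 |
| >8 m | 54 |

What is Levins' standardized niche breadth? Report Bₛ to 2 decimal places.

Proportions for population P1 (n=185): 4/185=0.0216, 81/185=0.4378, 44/185=0.2378, 1/185=0.0054, 1/185=0.0054, 54/185=0.2919
Σpᵢ² = 0.0216² + 0.4378² + 0.2378² + 0.0054² + 0.0054² + 0.2919² = 0.000467 + 0.191669 + 0.056549 + 0.000029 + 0.000029 + 0.085206 = 0.333949
B = 1 / 0.333949 = 2.9945
Bₛ = (B − 1)/(n − 1) = (2.9945 − 1)/(6 − 1) = 1.9945/5 = 0.3989

0.40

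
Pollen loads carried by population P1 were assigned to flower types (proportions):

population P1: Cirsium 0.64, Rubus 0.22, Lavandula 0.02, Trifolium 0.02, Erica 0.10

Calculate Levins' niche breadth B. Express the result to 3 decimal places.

2.133

Σpᵢ² = 0.64² + 0.22² + 0.02² + 0.02² + 0.10² = 0.4096 + 0.0484 + 0.0004 + 0.0004 + 0.0100 = 0.4688
B = 1 / 0.4688 = 2.13311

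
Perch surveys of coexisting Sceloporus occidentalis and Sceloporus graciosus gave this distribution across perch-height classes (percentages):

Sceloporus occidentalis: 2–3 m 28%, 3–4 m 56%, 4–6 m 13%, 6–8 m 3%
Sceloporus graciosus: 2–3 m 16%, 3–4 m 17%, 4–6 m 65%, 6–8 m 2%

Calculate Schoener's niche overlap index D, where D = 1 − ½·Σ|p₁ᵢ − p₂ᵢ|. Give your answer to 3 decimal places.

0.480

Convert percentages to proportions (divide by 100).
Σ|p₁ᵢ − p₂ᵢ| = 0.12 + 0.39 + 0.52 + 0.01 = 1.04
D = 1 − ½ × 1.04 = 1 − 0.520 = 0.48000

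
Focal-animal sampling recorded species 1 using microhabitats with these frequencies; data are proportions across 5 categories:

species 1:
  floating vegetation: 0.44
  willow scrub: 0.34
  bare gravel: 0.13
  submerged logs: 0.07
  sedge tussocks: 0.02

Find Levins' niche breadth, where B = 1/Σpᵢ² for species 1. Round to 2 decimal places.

Σpᵢ² = 0.44² + 0.34² + 0.13² + 0.07² + 0.02² = 0.1936 + 0.1156 + 0.0169 + 0.0049 + 0.0004 = 0.3314
B = 1 / 0.3314 = 3.0175

3.02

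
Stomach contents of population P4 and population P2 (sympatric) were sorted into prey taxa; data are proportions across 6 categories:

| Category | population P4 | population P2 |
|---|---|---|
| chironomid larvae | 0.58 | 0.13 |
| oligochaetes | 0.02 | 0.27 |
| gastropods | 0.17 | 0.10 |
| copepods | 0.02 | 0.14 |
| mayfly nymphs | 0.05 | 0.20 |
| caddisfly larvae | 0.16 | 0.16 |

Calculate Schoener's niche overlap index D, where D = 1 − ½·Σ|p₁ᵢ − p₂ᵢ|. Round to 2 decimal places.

0.48

Σ|p₁ᵢ − p₂ᵢ| = 0.45 + 0.25 + 0.07 + 0.12 + 0.15 + 0.00 = 1.04
D = 1 − ½ × 1.04 = 1 − 0.520 = 0.4800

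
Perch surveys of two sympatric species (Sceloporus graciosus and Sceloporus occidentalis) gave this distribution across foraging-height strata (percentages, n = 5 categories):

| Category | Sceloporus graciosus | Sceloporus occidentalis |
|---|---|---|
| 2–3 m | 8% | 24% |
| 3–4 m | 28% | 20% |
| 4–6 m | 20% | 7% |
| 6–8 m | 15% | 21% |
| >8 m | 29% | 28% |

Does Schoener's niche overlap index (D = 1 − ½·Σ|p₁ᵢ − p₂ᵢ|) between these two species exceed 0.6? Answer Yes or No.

Convert percentages to proportions (divide by 100).
Σ|p₁ᵢ − p₂ᵢ| = 0.16 + 0.08 + 0.13 + 0.06 + 0.01 = 0.44
D = 1 − ½ × 0.44 = 1 − 0.220 = 0.7800
D = 0.7800 > 0.6 → Yes.

Yes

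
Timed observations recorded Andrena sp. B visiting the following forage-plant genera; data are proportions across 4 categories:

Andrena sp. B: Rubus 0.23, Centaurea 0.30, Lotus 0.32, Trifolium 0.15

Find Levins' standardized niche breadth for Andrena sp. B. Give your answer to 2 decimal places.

0.91

Σpᵢ² = 0.23² + 0.30² + 0.32² + 0.15² = 0.0529 + 0.0900 + 0.1024 + 0.0225 = 0.2678
B = 1 / 0.2678 = 3.7341
Bₛ = (B − 1)/(n − 1) = (3.7341 − 1)/(4 − 1) = 2.7341/3 = 0.9114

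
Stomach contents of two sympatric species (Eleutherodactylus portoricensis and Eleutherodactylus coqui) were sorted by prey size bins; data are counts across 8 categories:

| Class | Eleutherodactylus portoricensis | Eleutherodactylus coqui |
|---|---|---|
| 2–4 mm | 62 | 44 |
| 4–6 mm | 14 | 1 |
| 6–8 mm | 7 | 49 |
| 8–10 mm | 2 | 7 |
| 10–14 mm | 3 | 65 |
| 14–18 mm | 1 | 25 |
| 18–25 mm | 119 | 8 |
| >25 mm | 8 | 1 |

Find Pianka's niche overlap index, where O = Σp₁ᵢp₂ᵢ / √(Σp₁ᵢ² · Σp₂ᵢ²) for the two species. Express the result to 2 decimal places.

Proportions for Eleutherodactylus portoricensis (n=216): 62/216=0.2870, 14/216=0.0648, 7/216=0.0324, 2/216=0.0093, 3/216=0.0139, 1/216=0.0046, 119/216=0.5509, 8/216=0.0370
Proportions for Eleutherodactylus coqui (n=200): 44/200=0.2200, 1/200=0.0050, 49/200=0.2450, 7/200=0.0350, 65/200=0.3250, 25/200=0.1250, 8/200=0.0400, 1/200=0.0050
Σ p₁ᵢp₂ᵢ = 0.063140 + 0.000324 + 0.007938 + 0.000326 + 0.004518 + 0.000575 + 0.022036 + 0.000185 = 0.099042
Σp_1ᵢ² = 0.2870² + 0.0648² + 0.0324² + 0.0093² + 0.0139² + 0.0046² + 0.5509² + 0.0370² = 0.082369 + 0.004199 + 0.001050 + 0.000086 + 0.000193 + 0.000021 + 0.303491 + 0.001369 = 0.392778
Σp_2ᵢ² = 0.2200² + 0.0050² + 0.2450² + 0.0350² + 0.3250² + 0.1250² + 0.0400² + 0.0050² = 0.048400 + 0.000025 + 0.060025 + 0.001225 + 0.105625 + 0.015625 + 0.001600 + 0.000025 = 0.232550
O = 0.099042 / √(0.392778 × 0.232550) = 0.099042 / 0.3022259 = 0.3277

0.33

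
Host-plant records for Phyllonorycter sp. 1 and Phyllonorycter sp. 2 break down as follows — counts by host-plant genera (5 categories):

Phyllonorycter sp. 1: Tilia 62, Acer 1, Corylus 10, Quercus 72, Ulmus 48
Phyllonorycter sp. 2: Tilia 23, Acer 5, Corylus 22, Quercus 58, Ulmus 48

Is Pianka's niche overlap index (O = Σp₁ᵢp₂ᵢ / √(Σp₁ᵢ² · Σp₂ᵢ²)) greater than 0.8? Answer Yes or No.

Yes

Proportions for Phyllonorycter sp. 1 (n=193): 62/193=0.3212, 1/193=0.0052, 10/193=0.0518, 72/193=0.3731, 48/193=0.2487
Proportions for Phyllonorycter sp. 2 (n=156): 23/156=0.1474, 5/156=0.0321, 22/156=0.1410, 58/156=0.3718, 48/156=0.3077
Σ p₁ᵢp₂ᵢ = 0.047345 + 0.000167 + 0.007304 + 0.138719 + 0.076525 = 0.270060
Σp_1ᵢ² = 0.3212² + 0.0052² + 0.0518² + 0.3731² + 0.2487² = 0.103169 + 0.000027 + 0.002683 + 0.139204 + 0.061852 = 0.306935
Σp_2ᵢ² = 0.1474² + 0.0321² + 0.1410² + 0.3718² + 0.3077² = 0.021727 + 0.001030 + 0.019881 + 0.138235 + 0.094679 = 0.275552
O = 0.270060 / √(0.306935 × 0.275552) = 0.270060 / 0.2908205 = 0.9286
O = 0.9286 > 0.8 → Yes.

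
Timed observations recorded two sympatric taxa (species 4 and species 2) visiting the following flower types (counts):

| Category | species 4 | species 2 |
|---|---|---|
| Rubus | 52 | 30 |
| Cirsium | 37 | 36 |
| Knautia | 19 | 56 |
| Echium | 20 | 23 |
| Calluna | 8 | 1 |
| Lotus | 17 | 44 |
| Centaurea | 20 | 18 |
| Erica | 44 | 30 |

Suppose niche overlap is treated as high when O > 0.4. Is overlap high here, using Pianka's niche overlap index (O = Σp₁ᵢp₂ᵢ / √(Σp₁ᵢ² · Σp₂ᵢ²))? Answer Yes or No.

Yes

Proportions for species 4 (n=217): 52/217=0.2396, 37/217=0.1705, 19/217=0.0876, 20/217=0.0922, 8/217=0.0369, 17/217=0.0783, 20/217=0.0922, 44/217=0.2028
Proportions for species 2 (n=238): 30/238=0.1261, 36/238=0.1513, 56/238=0.2353, 23/238=0.0966, 1/238=0.0042, 44/238=0.1849, 18/238=0.0756, 30/238=0.1261
Σ p₁ᵢp₂ᵢ = 0.030214 + 0.025797 + 0.020612 + 0.008907 + 0.000155 + 0.014478 + 0.006970 + 0.025573 = 0.132706
Σp_1ᵢ² = 0.2396² + 0.1705² + 0.0876² + 0.0922² + 0.0369² + 0.0783² + 0.0922² + 0.2028² = 0.057408 + 0.029070 + 0.007674 + 0.008501 + 0.001362 + 0.006131 + 0.008501 + 0.041128 = 0.159775
Σp_2ᵢ² = 0.1261² + 0.1513² + 0.2353² + 0.0966² + 0.0042² + 0.1849² + 0.0756² + 0.1261² = 0.015901 + 0.022892 + 0.055366 + 0.009332 + 0.000018 + 0.034188 + 0.005715 + 0.015901 = 0.159313
O = 0.132706 / √(0.159775 × 0.159313) = 0.132706 / 0.1595438 = 0.8318
O = 0.8318 > 0.4 → Yes.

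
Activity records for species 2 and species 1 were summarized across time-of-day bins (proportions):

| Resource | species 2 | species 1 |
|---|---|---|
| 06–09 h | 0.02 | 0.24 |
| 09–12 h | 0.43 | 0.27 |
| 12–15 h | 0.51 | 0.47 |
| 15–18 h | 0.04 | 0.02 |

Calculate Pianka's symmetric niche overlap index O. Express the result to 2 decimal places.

Σ p₁ᵢp₂ᵢ = 0.0048 + 0.1161 + 0.2397 + 0.0008 = 0.3614
Σp_1ᵢ² = 0.02² + 0.43² + 0.51² + 0.04² = 0.0004 + 0.1849 + 0.2601 + 0.0016 = 0.4470
Σp_2ᵢ² = 0.24² + 0.27² + 0.47² + 0.02² = 0.0576 + 0.0729 + 0.2209 + 0.0004 = 0.3518
O = 0.3614 / √(0.4470 × 0.3518) = 0.3614 / 0.39655 = 0.9114

0.91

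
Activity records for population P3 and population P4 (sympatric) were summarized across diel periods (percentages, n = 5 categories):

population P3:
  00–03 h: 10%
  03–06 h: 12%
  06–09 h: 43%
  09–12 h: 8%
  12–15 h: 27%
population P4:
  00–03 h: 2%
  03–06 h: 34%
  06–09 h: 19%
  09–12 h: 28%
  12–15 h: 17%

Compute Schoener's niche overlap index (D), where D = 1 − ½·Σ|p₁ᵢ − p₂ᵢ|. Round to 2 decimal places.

Convert percentages to proportions (divide by 100).
Σ|p₁ᵢ − p₂ᵢ| = 0.08 + 0.22 + 0.24 + 0.20 + 0.10 = 0.84
D = 1 − ½ × 0.84 = 1 − 0.420 = 0.5800

0.58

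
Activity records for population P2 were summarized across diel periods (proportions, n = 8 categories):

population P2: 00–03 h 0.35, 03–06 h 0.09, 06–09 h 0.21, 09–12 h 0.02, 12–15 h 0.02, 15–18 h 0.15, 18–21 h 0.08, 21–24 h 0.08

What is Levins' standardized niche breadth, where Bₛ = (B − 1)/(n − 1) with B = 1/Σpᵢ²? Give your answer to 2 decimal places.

Σpᵢ² = 0.35² + 0.09² + 0.21² + 0.02² + 0.02² + 0.15² + 0.08² + 0.08² = 0.1225 + 0.0081 + 0.0441 + 0.0004 + 0.0004 + 0.0225 + 0.0064 + 0.0064 = 0.2108
B = 1 / 0.2108 = 4.7438
Bₛ = (B − 1)/(n − 1) = (4.7438 − 1)/(8 − 1) = 3.7438/7 = 0.5348

0.53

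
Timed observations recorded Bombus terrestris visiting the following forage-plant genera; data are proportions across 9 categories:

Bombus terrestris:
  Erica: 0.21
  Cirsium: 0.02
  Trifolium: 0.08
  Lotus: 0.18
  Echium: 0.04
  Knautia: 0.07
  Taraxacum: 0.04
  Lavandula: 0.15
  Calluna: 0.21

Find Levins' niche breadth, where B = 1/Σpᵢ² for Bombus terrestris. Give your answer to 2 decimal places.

6.33

Σpᵢ² = 0.21² + 0.02² + 0.08² + 0.18² + 0.04² + 0.07² + 0.04² + 0.15² + 0.21² = 0.0441 + 0.0004 + 0.0064 + 0.0324 + 0.0016 + 0.0049 + 0.0016 + 0.0225 + 0.0441 = 0.1580
B = 1 / 0.1580 = 6.3291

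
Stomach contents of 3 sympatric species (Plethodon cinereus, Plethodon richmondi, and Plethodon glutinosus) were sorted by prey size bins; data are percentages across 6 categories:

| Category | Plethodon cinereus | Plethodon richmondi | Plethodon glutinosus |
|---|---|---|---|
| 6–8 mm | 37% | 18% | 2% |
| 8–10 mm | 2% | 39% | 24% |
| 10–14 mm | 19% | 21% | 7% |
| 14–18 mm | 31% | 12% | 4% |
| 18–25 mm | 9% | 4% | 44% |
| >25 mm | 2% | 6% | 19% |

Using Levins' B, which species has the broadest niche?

Convert percentages to proportions (divide by 100).
Σp_cineᵢ² = 0.37² + 0.02² + 0.19² + 0.31² + 0.09² + 0.02² = 0.1369 + 0.0004 + 0.0361 + 0.0961 + 0.0081 + 0.0004 = 0.2780
B_cine = 1 / 0.2780 = 3.5971
Σp_richᵢ² = 0.18² + 0.39² + 0.21² + 0.12² + 0.04² + 0.06² = 0.0324 + 0.1521 + 0.0441 + 0.0144 + 0.0016 + 0.0036 = 0.2482
B_rich = 1 / 0.2482 = 4.0290
Σp_glutᵢ² = 0.02² + 0.24² + 0.07² + 0.04² + 0.44² + 0.19² = 0.0004 + 0.0576 + 0.0049 + 0.0016 + 0.1936 + 0.0361 = 0.2942
B_glut = 1 / 0.2942 = 3.3990
Highest B → broadest niche (most generalist): Plethodon richmondi (B = 4.03).

Plethodon richmondi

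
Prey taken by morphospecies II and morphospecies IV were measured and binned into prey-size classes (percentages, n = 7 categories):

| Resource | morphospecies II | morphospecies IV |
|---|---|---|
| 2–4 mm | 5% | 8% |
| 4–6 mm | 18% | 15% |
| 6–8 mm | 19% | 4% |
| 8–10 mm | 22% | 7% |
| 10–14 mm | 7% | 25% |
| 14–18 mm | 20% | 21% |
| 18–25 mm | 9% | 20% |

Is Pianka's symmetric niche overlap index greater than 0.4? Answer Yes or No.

Yes

Convert percentages to proportions (divide by 100).
Σ p₁ᵢp₂ᵢ = 0.0040 + 0.0270 + 0.0076 + 0.0154 + 0.0175 + 0.0420 + 0.0180 = 0.1315
Σp_1ᵢ² = 0.05² + 0.18² + 0.19² + 0.22² + 0.07² + 0.20² + 0.09² = 0.0025 + 0.0324 + 0.0361 + 0.0484 + 0.0049 + 0.0400 + 0.0081 = 0.1724
Σp_2ᵢ² = 0.08² + 0.15² + 0.04² + 0.07² + 0.25² + 0.21² + 0.20² = 0.0064 + 0.0225 + 0.0016 + 0.0049 + 0.0625 + 0.0441 + 0.0400 = 0.1820
O = 0.1315 / √(0.1724 × 0.1820) = 0.1315 / 0.17713 = 0.7424
O = 0.7424 > 0.4 → Yes.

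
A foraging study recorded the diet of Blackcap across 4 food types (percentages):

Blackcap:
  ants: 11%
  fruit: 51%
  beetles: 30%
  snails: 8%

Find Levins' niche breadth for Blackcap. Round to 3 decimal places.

2.713

Convert percentages to proportions (divide by 100).
Σpᵢ² = 0.11² + 0.51² + 0.30² + 0.08² = 0.0121 + 0.2601 + 0.0900 + 0.0064 = 0.3686
B = 1 / 0.3686 = 2.71297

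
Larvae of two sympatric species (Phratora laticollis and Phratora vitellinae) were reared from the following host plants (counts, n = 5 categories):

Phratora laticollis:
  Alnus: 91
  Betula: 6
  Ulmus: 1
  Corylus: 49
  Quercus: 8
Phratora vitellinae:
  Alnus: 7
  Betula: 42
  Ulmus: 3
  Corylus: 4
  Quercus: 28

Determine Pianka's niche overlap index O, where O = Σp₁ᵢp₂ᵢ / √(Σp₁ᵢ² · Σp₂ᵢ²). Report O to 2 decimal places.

Proportions for Phratora laticollis (n=155): 91/155=0.5871, 6/155=0.0387, 1/155=0.0065, 49/155=0.3161, 8/155=0.0516
Proportions for Phratora vitellinae (n=84): 7/84=0.0833, 42/84=0.5000, 3/84=0.0357, 4/84=0.0476, 28/84=0.3333
Σ p₁ᵢp₂ᵢ = 0.048905 + 0.019350 + 0.000232 + 0.015046 + 0.017198 = 0.100731
Σp_1ᵢ² = 0.5871² + 0.0387² + 0.0065² + 0.3161² + 0.0516² = 0.344686 + 0.001498 + 0.000042 + 0.099919 + 0.002663 = 0.448808
Σp_2ᵢ² = 0.0833² + 0.5000² + 0.0357² + 0.0476² + 0.3333² = 0.006939 + 0.250000 + 0.001274 + 0.002266 + 0.111089 = 0.371568
O = 0.100731 / √(0.448808 × 0.371568) = 0.100731 / 0.4083659 = 0.2467

0.25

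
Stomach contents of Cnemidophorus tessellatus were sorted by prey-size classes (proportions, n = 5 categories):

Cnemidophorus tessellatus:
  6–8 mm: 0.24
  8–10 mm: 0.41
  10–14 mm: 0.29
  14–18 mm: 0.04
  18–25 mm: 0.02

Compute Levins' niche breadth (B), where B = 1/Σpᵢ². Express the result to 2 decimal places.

3.21

Σpᵢ² = 0.24² + 0.41² + 0.29² + 0.04² + 0.02² = 0.0576 + 0.1681 + 0.0841 + 0.0016 + 0.0004 = 0.3118
B = 1 / 0.3118 = 3.2072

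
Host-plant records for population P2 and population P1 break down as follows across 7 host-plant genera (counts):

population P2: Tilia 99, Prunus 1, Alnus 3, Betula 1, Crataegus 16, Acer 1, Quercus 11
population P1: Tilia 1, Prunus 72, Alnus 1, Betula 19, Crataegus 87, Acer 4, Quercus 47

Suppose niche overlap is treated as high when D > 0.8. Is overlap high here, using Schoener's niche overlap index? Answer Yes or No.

No

Proportions for population P2 (n=132): 99/132=0.7500, 1/132=0.0076, 3/132=0.0227, 1/132=0.0076, 16/132=0.1212, 1/132=0.0076, 11/132=0.0833
Proportions for population P1 (n=231): 1/231=0.0043, 72/231=0.3117, 1/231=0.0043, 19/231=0.0823, 87/231=0.3766, 4/231=0.0173, 47/231=0.2035
Σ|p₁ᵢ − p₂ᵢ| = 0.7457 + 0.3041 + 0.0184 + 0.0747 + 0.2554 + 0.0097 + 0.1202 = 1.5282
D = 1 − ½ × 1.5282 = 1 − 0.76410 = 0.23590
D = 0.23590 < 0.8 → No.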